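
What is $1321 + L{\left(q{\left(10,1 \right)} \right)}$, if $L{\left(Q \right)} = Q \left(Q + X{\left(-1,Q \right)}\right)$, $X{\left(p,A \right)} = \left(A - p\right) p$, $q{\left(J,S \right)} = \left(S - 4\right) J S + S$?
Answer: $1350$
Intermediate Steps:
$q{\left(J,S \right)} = S + J S \left(-4 + S\right)$ ($q{\left(J,S \right)} = \left(-4 + S\right) J S + S = J \left(-4 + S\right) S + S = J S \left(-4 + S\right) + S = S + J S \left(-4 + S\right)$)
$X{\left(p,A \right)} = p \left(A - p\right)$
$L{\left(Q \right)} = - Q$ ($L{\left(Q \right)} = Q \left(Q - \left(Q - -1\right)\right) = Q \left(Q - \left(Q + 1\right)\right) = Q \left(Q - \left(1 + Q\right)\right) = Q \left(-1\right) = - Q$)
$1321 + L{\left(q{\left(10,1 \right)} \right)} = 1321 - 1 \left(1 - 40 + 10 \cdot 1\right) = 1321 - 1 \left(1 - 40 + 10\right) = 1321 - 1 \left(-29\right) = 1321 - -29 = 1321 + 29 = 1350$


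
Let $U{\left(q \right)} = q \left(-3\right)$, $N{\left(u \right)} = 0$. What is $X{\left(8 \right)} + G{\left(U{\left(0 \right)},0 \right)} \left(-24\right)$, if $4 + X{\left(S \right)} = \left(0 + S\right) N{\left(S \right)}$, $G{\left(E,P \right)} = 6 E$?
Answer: $-4$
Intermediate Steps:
$U{\left(q \right)} = - 3 q$
$X{\left(S \right)} = -4$ ($X{\left(S \right)} = -4 + \left(0 + S\right) 0 = -4 + S 0 = -4 + 0 = -4$)
$X{\left(8 \right)} + G{\left(U{\left(0 \right)},0 \right)} \left(-24\right) = -4 + 6 \left(\left(-3\right) 0\right) \left(-24\right) = -4 + 6 \cdot 0 \left(-24\right) = -4 + 0 \left(-24\right) = -4 + 0 = -4$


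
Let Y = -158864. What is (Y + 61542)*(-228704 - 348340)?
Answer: 56159076168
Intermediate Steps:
(Y + 61542)*(-228704 - 348340) = (-158864 + 61542)*(-228704 - 348340) = -97322*(-577044) = 56159076168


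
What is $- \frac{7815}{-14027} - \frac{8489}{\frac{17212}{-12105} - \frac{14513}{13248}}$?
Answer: $\frac{92265182573505}{27356339101} \approx 3372.7$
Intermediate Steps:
$- \frac{7815}{-14027} - \frac{8489}{\frac{17212}{-12105} - \frac{14513}{13248}} = \left(-7815\right) \left(- \frac{1}{14027}\right) - \frac{8489}{17212 \left(- \frac{1}{12105}\right) - \frac{631}{576}} = \frac{7815}{14027} - \frac{8489}{- \frac{17212}{12105} - \frac{631}{576}} = \frac{7815}{14027} - \frac{8489}{- \frac{1950263}{774720}} = \frac{7815}{14027} - - \frac{6576598080}{1950263} = \frac{7815}{14027} + \frac{6576598080}{1950263} = \frac{92265182573505}{27356339101}$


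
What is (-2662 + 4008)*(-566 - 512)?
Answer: -1450988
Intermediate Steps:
(-2662 + 4008)*(-566 - 512) = 1346*(-1078) = -1450988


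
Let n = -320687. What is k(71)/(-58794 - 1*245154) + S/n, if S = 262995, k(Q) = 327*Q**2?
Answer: -202853166623/32490724092 ≈ -6.2434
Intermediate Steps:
k(71)/(-58794 - 1*245154) + S/n = (327*71**2)/(-58794 - 1*245154) + 262995/(-320687) = (327*5041)/(-58794 - 245154) + 262995*(-1/320687) = 1648407/(-303948) - 262995/320687 = 1648407*(-1/303948) - 262995/320687 = -549469/101316 - 262995/320687 = -202853166623/32490724092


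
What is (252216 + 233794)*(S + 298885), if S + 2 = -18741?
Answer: 136151813420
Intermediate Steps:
S = -18743 (S = -2 - 18741 = -18743)
(252216 + 233794)*(S + 298885) = (252216 + 233794)*(-18743 + 298885) = 486010*280142 = 136151813420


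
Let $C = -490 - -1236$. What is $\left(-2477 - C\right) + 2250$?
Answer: $-973$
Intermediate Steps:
$C = 746$ ($C = -490 + 1236 = 746$)
$\left(-2477 - C\right) + 2250 = \left(-2477 - 746\right) + 2250 = -3223 + 2250 = -973$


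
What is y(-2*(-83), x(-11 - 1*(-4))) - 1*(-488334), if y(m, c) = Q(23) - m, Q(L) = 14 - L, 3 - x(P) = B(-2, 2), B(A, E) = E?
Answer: 488159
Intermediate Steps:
x(P) = 1 (x(P) = 3 - 1*2 = 3 - 2 = 1)
y(m, c) = -9 - m (y(m, c) = (14 - 1*23) - m = (14 - 23) - m = -9 - m)
y(-2*(-83), x(-11 - 1*(-4))) - 1*(-488334) = (-9 - (-2)*(-83)) - 1*(-488334) = (-9 - 1*166) + 488334 = (-9 - 166) + 488334 = -175 + 488334 = 488159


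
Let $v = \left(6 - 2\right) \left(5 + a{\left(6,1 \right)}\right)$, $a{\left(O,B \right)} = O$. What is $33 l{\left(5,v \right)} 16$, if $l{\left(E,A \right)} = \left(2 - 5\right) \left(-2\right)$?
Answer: $3168$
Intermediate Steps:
$v = 44$ ($v = \left(6 - 2\right) \left(5 + 6\right) = 4 \cdot 11 = 44$)
$l{\left(E,A \right)} = 6$ ($l{\left(E,A \right)} = \left(-3\right) \left(-2\right) = 6$)
$33 l{\left(5,v \right)} 16 = 33 \cdot 6 \cdot 16 = 198 \cdot 16 = 3168$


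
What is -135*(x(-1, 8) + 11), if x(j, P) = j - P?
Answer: -270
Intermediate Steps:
-135*(x(-1, 8) + 11) = -135*((-1 - 1*8) + 11) = -135*((-1 - 8) + 11) = -135*(-9 + 11) = -135*2 = -270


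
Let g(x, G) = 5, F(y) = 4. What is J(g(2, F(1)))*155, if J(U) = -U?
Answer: -775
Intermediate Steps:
J(g(2, F(1)))*155 = -1*5*155 = -5*155 = -775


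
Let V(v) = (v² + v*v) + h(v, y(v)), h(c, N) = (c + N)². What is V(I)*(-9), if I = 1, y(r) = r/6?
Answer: -121/4 ≈ -30.250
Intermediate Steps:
y(r) = r/6 (y(r) = r*(⅙) = r/6)
h(c, N) = (N + c)²
V(v) = 121*v²/36 (V(v) = (v² + v*v) + (v/6 + v)² = (v² + v²) + (7*v/6)² = 2*v² + 49*v²/36 = 121*v²/36)
V(I)*(-9) = ((121/36)*1²)*(-9) = ((121/36)*1)*(-9) = (121/36)*(-9) = -121/4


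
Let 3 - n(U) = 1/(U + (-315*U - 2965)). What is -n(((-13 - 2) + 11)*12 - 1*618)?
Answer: -618476/206159 ≈ -3.0000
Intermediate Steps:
n(U) = 3 - 1/(-2965 - 314*U) (n(U) = 3 - 1/(U + (-315*U - 2965)) = 3 - 1/(U + (-2965 - 315*U)) = 3 - 1/(-2965 - 314*U))
-n(((-13 - 2) + 11)*12 - 1*618) = -2*(4448 + 471*(((-13 - 2) + 11)*12 - 1*618))/(2965 + 314*(((-13 - 2) + 11)*12 - 1*618)) = -2*(4448 + 471*((-15 + 11)*12 - 618))/(2965 + 314*((-15 + 11)*12 - 618)) = -2*(4448 + 471*(-4*12 - 618))/(2965 + 314*(-4*12 - 618)) = -2*(4448 + 471*(-48 - 618))/(2965 + 314*(-48 - 618)) = -2*(4448 + 471*(-666))/(2965 + 314*(-666)) = -2*(4448 - 313686)/(2965 - 209124) = -2*(-309238)/(-206159) = -2*(-1)*(-309238)/206159 = -1*618476/206159 = -618476/206159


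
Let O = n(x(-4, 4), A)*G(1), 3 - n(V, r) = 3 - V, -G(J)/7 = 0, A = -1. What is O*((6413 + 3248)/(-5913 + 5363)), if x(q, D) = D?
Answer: 0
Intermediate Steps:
G(J) = 0 (G(J) = -7*0 = 0)
n(V, r) = V (n(V, r) = 3 - (3 - V) = 3 + (-3 + V) = V)
O = 0 (O = 4*0 = 0)
O*((6413 + 3248)/(-5913 + 5363)) = 0*((6413 + 3248)/(-5913 + 5363)) = 0*(9661/(-550)) = 0*(9661*(-1/550)) = 0*(-9661/550) = 0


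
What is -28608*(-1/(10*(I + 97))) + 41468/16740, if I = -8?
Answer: 12895111/372465 ≈ 34.621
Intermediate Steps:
-28608*(-1/(10*(I + 97))) + 41468/16740 = -28608*(-1/(10*(-8 + 97))) + 41468/16740 = -28608/(89*(-10)) + 41468*(1/16740) = -28608/(-890) + 10367/4185 = -28608*(-1/890) + 10367/4185 = 14304/445 + 10367/4185 = 12895111/372465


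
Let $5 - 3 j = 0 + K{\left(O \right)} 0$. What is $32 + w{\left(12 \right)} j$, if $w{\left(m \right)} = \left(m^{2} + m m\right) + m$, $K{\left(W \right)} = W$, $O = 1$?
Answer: $532$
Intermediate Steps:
$w{\left(m \right)} = m + 2 m^{2}$ ($w{\left(m \right)} = \left(m^{2} + m^{2}\right) + m = 2 m^{2} + m = m + 2 m^{2}$)
$j = \frac{5}{3}$ ($j = \frac{5}{3} - \frac{0 + 1 \cdot 0}{3} = \frac{5}{3} - \frac{0 + 0}{3} = \frac{5}{3} - 0 = \frac{5}{3} + 0 = \frac{5}{3} \approx 1.6667$)
$32 + w{\left(12 \right)} j = 32 + 12 \left(1 + 2 \cdot 12\right) \frac{5}{3} = 32 + 12 \left(1 + 24\right) \frac{5}{3} = 32 + 12 \cdot 25 \cdot \frac{5}{3} = 32 + 300 \cdot \frac{5}{3} = 32 + 500 = 532$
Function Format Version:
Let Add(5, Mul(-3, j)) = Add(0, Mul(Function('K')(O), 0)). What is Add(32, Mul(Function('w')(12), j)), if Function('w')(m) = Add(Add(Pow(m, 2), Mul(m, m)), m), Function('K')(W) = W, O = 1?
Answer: 532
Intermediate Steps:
Function('w')(m) = Add(m, Mul(2, Pow(m, 2))) (Function('w')(m) = Add(Add(Pow(m, 2), Pow(m, 2)), m) = Add(Mul(2, Pow(m, 2)), m) = Add(m, Mul(2, Pow(m, 2))))
j = Rational(5, 3) (j = Add(Rational(5, 3), Mul(Rational(-1, 3), Add(0, Mul(1, 0)))) = Add(Rational(5, 3), Mul(Rational(-1, 3), Add(0, 0))) = Add(Rational(5, 3), Mul(Rational(-1, 3), 0)) = Add(Rational(5, 3), 0) = Rational(5, 3) ≈ 1.6667)
Add(32, Mul(Function('w')(12), j)) = Add(32, Mul(Mul(12, Add(1, Mul(2, 12))), Rational(5, 3))) = Add(32, Mul(Mul(12, Add(1, 24)), Rational(5, 3))) = Add(32, Mul(Mul(12, 25), Rational(5, 3))) = Add(32, Mul(300, Rational(5, 3))) = Add(32, 500) = 532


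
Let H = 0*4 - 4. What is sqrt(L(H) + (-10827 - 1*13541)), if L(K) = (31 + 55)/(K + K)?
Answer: 3*I*sqrt(10835)/2 ≈ 156.14*I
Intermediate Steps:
H = -4 (H = 0 - 4 = -4)
L(K) = 43/K (L(K) = 86/((2*K)) = 86*(1/(2*K)) = 43/K)
sqrt(L(H) + (-10827 - 1*13541)) = sqrt(43/(-4) + (-10827 - 1*13541)) = sqrt(43*(-1/4) + (-10827 - 13541)) = sqrt(-43/4 - 24368) = sqrt(-97515/4) = 3*I*sqrt(10835)/2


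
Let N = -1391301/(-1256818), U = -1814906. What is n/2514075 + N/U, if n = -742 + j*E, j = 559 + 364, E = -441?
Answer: -186032749061473471/1146924297933439020 ≈ -0.16220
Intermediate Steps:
N = 1391301/1256818 (N = -1391301*(-1/1256818) = 1391301/1256818 ≈ 1.1070)
j = 923
n = -407785 (n = -742 + 923*(-441) = -742 - 407043 = -407785)
n/2514075 + N/U = -407785/2514075 + (1391301/1256818)/(-1814906) = -407785*1/2514075 + (1391301/1256818)*(-1/1814906) = -81557/502815 - 1391301/2281006529108 = -186032749061473471/1146924297933439020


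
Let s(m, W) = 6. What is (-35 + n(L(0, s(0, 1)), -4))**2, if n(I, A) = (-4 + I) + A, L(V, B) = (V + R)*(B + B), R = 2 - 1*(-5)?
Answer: 1681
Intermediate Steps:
R = 7 (R = 2 + 5 = 7)
L(V, B) = 2*B*(7 + V) (L(V, B) = (V + 7)*(B + B) = (7 + V)*(2*B) = 2*B*(7 + V))
n(I, A) = -4 + A + I
(-35 + n(L(0, s(0, 1)), -4))**2 = (-35 + (-4 - 4 + 2*6*(7 + 0)))**2 = (-35 + (-4 - 4 + 2*6*7))**2 = (-35 + (-4 - 4 + 84))**2 = (-35 + 76)**2 = 41**2 = 1681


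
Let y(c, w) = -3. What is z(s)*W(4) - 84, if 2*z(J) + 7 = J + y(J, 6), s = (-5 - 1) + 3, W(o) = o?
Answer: -110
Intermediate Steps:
s = -3 (s = -6 + 3 = -3)
z(J) = -5 + J/2 (z(J) = -7/2 + (J - 3)/2 = -7/2 + (-3 + J)/2 = -7/2 + (-3/2 + J/2) = -5 + J/2)
z(s)*W(4) - 84 = (-5 + (1/2)*(-3))*4 - 84 = (-5 - 3/2)*4 - 84 = -13/2*4 - 84 = -26 - 84 = -110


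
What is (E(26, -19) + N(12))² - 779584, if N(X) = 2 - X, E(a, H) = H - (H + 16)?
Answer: -778908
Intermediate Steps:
E(a, H) = -16 (E(a, H) = H - (16 + H) = H + (-16 - H) = -16)
(E(26, -19) + N(12))² - 779584 = (-16 + (2 - 1*12))² - 779584 = (-16 + (2 - 12))² - 779584 = (-16 - 10)² - 779584 = (-26)² - 779584 = 676 - 779584 = -778908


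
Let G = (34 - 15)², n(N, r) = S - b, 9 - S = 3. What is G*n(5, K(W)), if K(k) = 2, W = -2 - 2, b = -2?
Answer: 2888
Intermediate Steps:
S = 6 (S = 9 - 1*3 = 9 - 3 = 6)
W = -4
n(N, r) = 8 (n(N, r) = 6 - 1*(-2) = 6 + 2 = 8)
G = 361 (G = 19² = 361)
G*n(5, K(W)) = 361*8 = 2888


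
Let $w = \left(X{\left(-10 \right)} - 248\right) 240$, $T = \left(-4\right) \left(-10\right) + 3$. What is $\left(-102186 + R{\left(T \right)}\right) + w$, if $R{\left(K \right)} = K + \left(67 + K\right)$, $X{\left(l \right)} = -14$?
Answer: $-164913$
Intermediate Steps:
$T = 43$ ($T = 40 + 3 = 43$)
$w = -62880$ ($w = \left(-14 - 248\right) 240 = \left(-262\right) 240 = -62880$)
$R{\left(K \right)} = 67 + 2 K$
$\left(-102186 + R{\left(T \right)}\right) + w = \left(-102186 + \left(67 + 2 \cdot 43\right)\right) - 62880 = \left(-102186 + \left(67 + 86\right)\right) - 62880 = \left(-102186 + 153\right) - 62880 = -102033 - 62880 = -164913$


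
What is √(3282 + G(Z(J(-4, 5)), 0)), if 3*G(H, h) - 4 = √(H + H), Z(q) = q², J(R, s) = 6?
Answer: √(29550 + 18*√2)/3 ≈ 57.325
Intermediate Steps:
G(H, h) = 4/3 + √2*√H/3 (G(H, h) = 4/3 + √(H + H)/3 = 4/3 + √(2*H)/3 = 4/3 + (√2*√H)/3 = 4/3 + √2*√H/3)
√(3282 + G(Z(J(-4, 5)), 0)) = √(3282 + (4/3 + √2*√(6²)/3)) = √(3282 + (4/3 + √2*√36/3)) = √(3282 + (4/3 + (⅓)*√2*6)) = √(3282 + (4/3 + 2*√2)) = √(9850/3 + 2*√2)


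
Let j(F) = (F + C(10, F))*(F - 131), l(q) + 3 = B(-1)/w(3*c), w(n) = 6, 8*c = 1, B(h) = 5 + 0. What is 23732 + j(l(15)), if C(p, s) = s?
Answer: 437563/18 ≈ 24309.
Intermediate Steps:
B(h) = 5
c = ⅛ (c = (⅛)*1 = ⅛ ≈ 0.12500)
l(q) = -13/6 (l(q) = -3 + 5/6 = -3 + 5*(⅙) = -3 + ⅚ = -13/6)
j(F) = 2*F*(-131 + F) (j(F) = (F + F)*(F - 131) = (2*F)*(-131 + F) = 2*F*(-131 + F))
23732 + j(l(15)) = 23732 + 2*(-13/6)*(-131 - 13/6) = 23732 + 2*(-13/6)*(-799/6) = 23732 + 10387/18 = 437563/18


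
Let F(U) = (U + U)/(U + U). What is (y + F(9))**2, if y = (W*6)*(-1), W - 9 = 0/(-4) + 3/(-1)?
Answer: 1225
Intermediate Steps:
W = 6 (W = 9 + (0/(-4) + 3/(-1)) = 9 + (0*(-1/4) + 3*(-1)) = 9 + (0 - 3) = 9 - 3 = 6)
F(U) = 1 (F(U) = (2*U)/((2*U)) = (2*U)*(1/(2*U)) = 1)
y = -36 (y = (6*6)*(-1) = 36*(-1) = -36)
(y + F(9))**2 = (-36 + 1)**2 = (-35)**2 = 1225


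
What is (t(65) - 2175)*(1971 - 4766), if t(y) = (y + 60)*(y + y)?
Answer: -39339625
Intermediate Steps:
t(y) = 2*y*(60 + y) (t(y) = (60 + y)*(2*y) = 2*y*(60 + y))
(t(65) - 2175)*(1971 - 4766) = (2*65*(60 + 65) - 2175)*(1971 - 4766) = (2*65*125 - 2175)*(-2795) = (16250 - 2175)*(-2795) = 14075*(-2795) = -39339625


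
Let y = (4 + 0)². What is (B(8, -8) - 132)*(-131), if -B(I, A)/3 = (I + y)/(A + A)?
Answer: 33405/2 ≈ 16703.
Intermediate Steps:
y = 16 (y = 4² = 16)
B(I, A) = -3*(16 + I)/(2*A) (B(I, A) = -3*(I + 16)/(A + A) = -3*(16 + I)/(2*A))
(B(8, -8) - 132)*(-131) = ((3/2)*(-16 - 1*8)/(-8) - 132)*(-131) = ((3/2)*(-⅛)*(-16 - 8) - 132)*(-131) = ((3/2)*(-⅛)*(-24) - 132)*(-131) = (9/2 - 132)*(-131) = -255/2*(-131) = 33405/2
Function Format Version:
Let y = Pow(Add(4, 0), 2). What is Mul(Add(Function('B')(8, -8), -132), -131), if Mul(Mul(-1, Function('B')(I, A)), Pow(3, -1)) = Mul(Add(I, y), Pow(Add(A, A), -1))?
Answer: Rational(33405, 2) ≈ 16703.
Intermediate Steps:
y = 16 (y = Pow(4, 2) = 16)
Function('B')(I, A) = Mul(Rational(-3, 2), Pow(A, -1), Add(16, I)) (Function('B')(I, A) = Mul(-3, Mul(Add(I, 16), Pow(Add(A, A), -1))) = Mul(-3, Mul(Add(16, I), Pow(Mul(2, A), -1))) = Mul(-3, Mul(Add(16, I), Mul(Rational(1, 2), Pow(A, -1)))) = Mul(-3, Mul(Rational(1, 2), Pow(A, -1), Add(16, I))) = Mul(Rational(-3, 2), Pow(A, -1), Add(16, I)))
Mul(Add(Function('B')(8, -8), -132), -131) = Mul(Add(Mul(Rational(3, 2), Pow(-8, -1), Add(-16, Mul(-1, 8))), -132), -131) = Mul(Add(Mul(Rational(3, 2), Rational(-1, 8), Add(-16, -8)), -132), -131) = Mul(Add(Mul(Rational(3, 2), Rational(-1, 8), -24), -132), -131) = Mul(Add(Rational(9, 2), -132), -131) = Mul(Rational(-255, 2), -131) = Rational(33405, 2)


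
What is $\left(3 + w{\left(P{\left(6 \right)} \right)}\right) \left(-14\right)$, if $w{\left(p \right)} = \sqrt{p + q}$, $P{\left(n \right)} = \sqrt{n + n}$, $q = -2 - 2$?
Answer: $-42 - 14 i \sqrt{4 - 2 \sqrt{3}} \approx -42.0 - 10.249 i$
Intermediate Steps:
$q = -4$ ($q = -2 - 2 = -4$)
$P{\left(n \right)} = \sqrt{2} \sqrt{n}$ ($P{\left(n \right)} = \sqrt{2 n} = \sqrt{2} \sqrt{n}$)
$w{\left(p \right)} = \sqrt{-4 + p}$ ($w{\left(p \right)} = \sqrt{p - 4} = \sqrt{-4 + p}$)
$\left(3 + w{\left(P{\left(6 \right)} \right)}\right) \left(-14\right) = \left(3 + \sqrt{-4 + \sqrt{2} \sqrt{6}}\right) \left(-14\right) = \left(3 + \sqrt{-4 + 2 \sqrt{3}}\right) \left(-14\right) = -42 - 14 \sqrt{-4 + 2 \sqrt{3}}$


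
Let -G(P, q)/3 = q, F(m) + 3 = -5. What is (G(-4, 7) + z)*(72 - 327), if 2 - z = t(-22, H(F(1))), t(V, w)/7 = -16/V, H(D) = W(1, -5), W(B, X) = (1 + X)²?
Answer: 67575/11 ≈ 6143.2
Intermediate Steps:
F(m) = -8 (F(m) = -3 - 5 = -8)
H(D) = 16 (H(D) = (1 - 5)² = (-4)² = 16)
t(V, w) = -112/V (t(V, w) = 7*(-16/V) = -112/V)
G(P, q) = -3*q
z = -34/11 (z = 2 - (-112)/(-22) = 2 - (-112)*(-1)/22 = 2 - 1*56/11 = 2 - 56/11 = -34/11 ≈ -3.0909)
(G(-4, 7) + z)*(72 - 327) = (-3*7 - 34/11)*(72 - 327) = (-21 - 34/11)*(-255) = -265/11*(-255) = 67575/11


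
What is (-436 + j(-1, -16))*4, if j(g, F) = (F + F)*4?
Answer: -2256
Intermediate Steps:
j(g, F) = 8*F (j(g, F) = (2*F)*4 = 8*F)
(-436 + j(-1, -16))*4 = (-436 + 8*(-16))*4 = (-436 - 128)*4 = -564*4 = -2256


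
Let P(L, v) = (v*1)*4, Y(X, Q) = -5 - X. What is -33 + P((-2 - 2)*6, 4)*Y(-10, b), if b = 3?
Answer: 47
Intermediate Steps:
P(L, v) = 4*v (P(L, v) = v*4 = 4*v)
-33 + P((-2 - 2)*6, 4)*Y(-10, b) = -33 + (4*4)*(-5 - 1*(-10)) = -33 + 16*(-5 + 10) = -33 + 16*5 = -33 + 80 = 47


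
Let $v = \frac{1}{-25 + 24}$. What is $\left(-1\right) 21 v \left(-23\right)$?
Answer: $-483$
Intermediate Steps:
$v = -1$ ($v = \frac{1}{-1} = -1$)
$\left(-1\right) 21 v \left(-23\right) = \left(-1\right) 21 \left(-1\right) \left(-23\right) = \left(-21\right) \left(-1\right) \left(-23\right) = 21 \left(-23\right) = -483$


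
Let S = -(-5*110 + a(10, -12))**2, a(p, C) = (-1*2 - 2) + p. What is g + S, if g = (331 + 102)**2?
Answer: -108447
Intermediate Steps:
g = 187489 (g = 433**2 = 187489)
a(p, C) = -4 + p (a(p, C) = (-2 - 2) + p = -4 + p)
S = -295936 (S = -(-5*110 + (-4 + 10))**2 = -(-550 + 6)**2 = -1*(-544)**2 = -1*295936 = -295936)
g + S = 187489 - 295936 = -108447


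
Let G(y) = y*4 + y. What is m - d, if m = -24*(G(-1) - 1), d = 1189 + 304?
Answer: -1349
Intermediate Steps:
d = 1493
G(y) = 5*y (G(y) = 4*y + y = 5*y)
m = 144 (m = -24*(5*(-1) - 1) = -24*(-5 - 1) = -24*(-6) = 144)
m - d = 144 - 1*1493 = 144 - 1493 = -1349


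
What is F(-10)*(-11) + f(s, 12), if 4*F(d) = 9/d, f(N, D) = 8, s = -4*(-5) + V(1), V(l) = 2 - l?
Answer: 419/40 ≈ 10.475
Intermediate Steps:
s = 21 (s = -4*(-5) + (2 - 1*1) = 20 + (2 - 1) = 20 + 1 = 21)
F(d) = 9/(4*d) (F(d) = (9/d)/4 = 9/(4*d))
F(-10)*(-11) + f(s, 12) = ((9/4)/(-10))*(-11) + 8 = ((9/4)*(-⅒))*(-11) + 8 = -9/40*(-11) + 8 = 99/40 + 8 = 419/40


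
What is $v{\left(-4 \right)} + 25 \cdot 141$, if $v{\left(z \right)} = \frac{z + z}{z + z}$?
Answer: $3526$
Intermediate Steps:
$v{\left(z \right)} = 1$ ($v{\left(z \right)} = \frac{2 z}{2 z} = 2 z \frac{1}{2 z} = 1$)
$v{\left(-4 \right)} + 25 \cdot 141 = 1 + 25 \cdot 141 = 1 + 3525 = 3526$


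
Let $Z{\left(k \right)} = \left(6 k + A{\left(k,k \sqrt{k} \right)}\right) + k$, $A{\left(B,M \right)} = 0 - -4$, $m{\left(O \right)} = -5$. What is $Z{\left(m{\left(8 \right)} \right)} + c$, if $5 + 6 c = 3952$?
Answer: $\frac{3761}{6} \approx 626.83$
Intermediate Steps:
$c = \frac{3947}{6}$ ($c = - \frac{5}{6} + \frac{1}{6} \cdot 3952 = - \frac{5}{6} + \frac{1976}{3} = \frac{3947}{6} \approx 657.83$)
$A{\left(B,M \right)} = 4$ ($A{\left(B,M \right)} = 0 + 4 = 4$)
$Z{\left(k \right)} = 4 + 7 k$ ($Z{\left(k \right)} = \left(6 k + 4\right) + k = \left(4 + 6 k\right) + k = 4 + 7 k$)
$Z{\left(m{\left(8 \right)} \right)} + c = \left(4 + 7 \left(-5\right)\right) + \frac{3947}{6} = \left(4 - 35\right) + \frac{3947}{6} = -31 + \frac{3947}{6} = \frac{3761}{6}$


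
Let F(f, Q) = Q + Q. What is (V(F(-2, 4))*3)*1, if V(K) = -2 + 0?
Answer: -6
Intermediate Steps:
F(f, Q) = 2*Q
V(K) = -2
(V(F(-2, 4))*3)*1 = -2*3*1 = -6*1 = -6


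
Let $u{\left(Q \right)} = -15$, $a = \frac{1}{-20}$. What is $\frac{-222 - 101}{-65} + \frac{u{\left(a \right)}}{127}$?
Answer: $\frac{40046}{8255} \approx 4.8511$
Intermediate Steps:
$a = - \frac{1}{20} \approx -0.05$
$\frac{-222 - 101}{-65} + \frac{u{\left(a \right)}}{127} = \frac{-222 - 101}{-65} - \frac{15}{127} = \left(-323\right) \left(- \frac{1}{65}\right) - \frac{15}{127} = \frac{323}{65} - \frac{15}{127} = \frac{40046}{8255}$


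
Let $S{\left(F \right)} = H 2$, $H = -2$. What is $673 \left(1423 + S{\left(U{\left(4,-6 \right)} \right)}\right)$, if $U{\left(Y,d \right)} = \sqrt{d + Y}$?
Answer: $954987$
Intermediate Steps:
$U{\left(Y,d \right)} = \sqrt{Y + d}$
$S{\left(F \right)} = -4$ ($S{\left(F \right)} = \left(-2\right) 2 = -4$)
$673 \left(1423 + S{\left(U{\left(4,-6 \right)} \right)}\right) = 673 \left(1423 - 4\right) = 673 \cdot 1419 = 954987$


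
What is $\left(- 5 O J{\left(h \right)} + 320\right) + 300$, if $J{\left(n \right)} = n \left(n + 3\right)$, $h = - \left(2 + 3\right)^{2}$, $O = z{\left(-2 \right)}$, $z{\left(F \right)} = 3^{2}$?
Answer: $-24130$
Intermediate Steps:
$z{\left(F \right)} = 9$
$O = 9$
$h = -25$ ($h = - 5^{2} = \left(-1\right) 25 = -25$)
$J{\left(n \right)} = n \left(3 + n\right)$
$\left(- 5 O J{\left(h \right)} + 320\right) + 300 = \left(\left(-5\right) 9 \left(- 25 \left(3 - 25\right)\right) + 320\right) + 300 = \left(- 45 \left(\left(-25\right) \left(-22\right)\right) + 320\right) + 300 = \left(\left(-45\right) 550 + 320\right) + 300 = \left(-24750 + 320\right) + 300 = -24430 + 300 = -24130$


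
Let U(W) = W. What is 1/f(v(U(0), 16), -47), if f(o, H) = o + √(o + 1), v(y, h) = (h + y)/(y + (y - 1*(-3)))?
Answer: 48/199 - 3*√57/199 ≈ 0.12739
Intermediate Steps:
v(y, h) = (h + y)/(3 + 2*y) (v(y, h) = (h + y)/(y + (y + 3)) = (h + y)/(y + (3 + y)) = (h + y)/(3 + 2*y))
f(o, H) = o + √(1 + o)
1/f(v(U(0), 16), -47) = 1/((16 + 0)/(3 + 2*0) + √(1 + (16 + 0)/(3 + 2*0))) = 1/(16/(3 + 0) + √(1 + 16/(3 + 0))) = 1/(16/3 + √(1 + 16/3)) = 1/(16/3 + √(19/3)) = 1/(16/3 + √57/3)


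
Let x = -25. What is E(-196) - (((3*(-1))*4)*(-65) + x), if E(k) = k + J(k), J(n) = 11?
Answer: -940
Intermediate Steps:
E(k) = 11 + k (E(k) = k + 11 = 11 + k)
E(-196) - (((3*(-1))*4)*(-65) + x) = (11 - 196) - (((3*(-1))*4)*(-65) - 25) = -185 - (-3*4*(-65) - 25) = -185 - (-12*(-65) - 25) = -185 - (780 - 25) = -185 - 1*755 = -185 - 755 = -940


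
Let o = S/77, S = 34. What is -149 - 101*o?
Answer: -14907/77 ≈ -193.60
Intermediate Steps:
o = 34/77 ≈ 0.44156
-149 - 101*o = -149 - 101*34/77 = -149 - 3434/77 = -14907/77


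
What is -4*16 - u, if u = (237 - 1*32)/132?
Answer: -8653/132 ≈ -65.553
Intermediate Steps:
u = 205/132 (u = (237 - 32)*(1/132) = 205*(1/132) = 205/132 ≈ 1.5530)
-4*16 - u = -4*16 - 1*205/132 = -64 - 205/132 = -8653/132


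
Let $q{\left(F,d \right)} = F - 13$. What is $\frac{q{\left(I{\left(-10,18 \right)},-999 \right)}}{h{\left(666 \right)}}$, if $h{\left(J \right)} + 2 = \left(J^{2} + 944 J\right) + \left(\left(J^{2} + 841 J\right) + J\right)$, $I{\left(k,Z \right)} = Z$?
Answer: $\frac{5}{2076586} \approx 2.4078 \cdot 10^{-6}$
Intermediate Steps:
$q{\left(F,d \right)} = -13 + F$
$h{\left(J \right)} = -2 + 2 J^{2} + 1786 J$ ($h{\left(J \right)} = -2 + \left(\left(J^{2} + 944 J\right) + \left(\left(J^{2} + 841 J\right) + J\right)\right) = -2 + \left(\left(J^{2} + 944 J\right) + \left(J^{2} + 842 J\right)\right) = -2 + \left(2 J^{2} + 1786 J\right) = -2 + 2 J^{2} + 1786 J$)
$\frac{q{\left(I{\left(-10,18 \right)},-999 \right)}}{h{\left(666 \right)}} = \frac{-13 + 18}{-2 + 2 \cdot 666^{2} + 1786 \cdot 666} = \frac{5}{-2 + 2 \cdot 443556 + 1189476} = \frac{5}{-2 + 887112 + 1189476} = \frac{5}{2076586}$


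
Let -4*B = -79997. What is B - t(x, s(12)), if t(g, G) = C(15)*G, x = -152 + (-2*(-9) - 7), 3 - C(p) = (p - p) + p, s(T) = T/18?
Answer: 80029/4 ≈ 20007.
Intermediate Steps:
s(T) = T/18 (s(T) = T*(1/18) = T/18)
C(p) = 3 - p (C(p) = 3 - ((p - p) + p) = 3 - (0 + p) = 3 - p)
x = -141 (x = -152 + (18 - 7) = -152 + 11 = -141)
B = 79997/4 (B = -¼*(-79997) = 79997/4 ≈ 19999.)
t(g, G) = -12*G (t(g, G) = (3 - 1*15)*G = (3 - 15)*G = -12*G)
B - t(x, s(12)) = 79997/4 - (-12)*(1/18)*12 = 79997/4 - (-12)*2/3 = 79997/4 - 1*(-8) = 79997/4 + 8 = 80029/4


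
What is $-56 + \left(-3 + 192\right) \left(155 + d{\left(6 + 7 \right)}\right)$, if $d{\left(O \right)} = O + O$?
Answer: $34153$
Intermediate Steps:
$d{\left(O \right)} = 2 O$
$-56 + \left(-3 + 192\right) \left(155 + d{\left(6 + 7 \right)}\right) = -56 + \left(-3 + 192\right) \left(155 + 2 \left(6 + 7\right)\right) = -56 + 189 \left(155 + 2 \cdot 13\right) = -56 + 189 \left(155 + 26\right) = -56 + 189 \cdot 181 = -56 + 34209 = 34153$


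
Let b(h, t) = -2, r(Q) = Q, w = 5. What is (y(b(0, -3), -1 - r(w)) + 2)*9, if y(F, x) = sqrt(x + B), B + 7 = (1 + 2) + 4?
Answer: 18 + 9*I*sqrt(6) ≈ 18.0 + 22.045*I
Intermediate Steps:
B = 0 (B = -7 + ((1 + 2) + 4) = -7 + (3 + 4) = -7 + 7 = 0)
y(F, x) = sqrt(x) (y(F, x) = sqrt(x + 0) = sqrt(x))
(y(b(0, -3), -1 - r(w)) + 2)*9 = (sqrt(-1 - 1*5) + 2)*9 = (sqrt(-1 - 5) + 2)*9 = (sqrt(-6) + 2)*9 = (I*sqrt(6) + 2)*9 = (2 + I*sqrt(6))*9 = 18 + 9*I*sqrt(6)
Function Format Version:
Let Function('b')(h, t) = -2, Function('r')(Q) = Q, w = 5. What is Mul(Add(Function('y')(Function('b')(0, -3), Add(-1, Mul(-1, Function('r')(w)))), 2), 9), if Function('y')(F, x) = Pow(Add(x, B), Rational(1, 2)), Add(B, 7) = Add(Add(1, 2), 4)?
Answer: Add(18, Mul(9, I, Pow(6, Rational(1, 2)))) ≈ Add(18.000, Mul(22.045, I))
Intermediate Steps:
B = 0 (B = Add(-7, Add(Add(1, 2), 4)) = Add(-7, Add(3, 4)) = Add(-7, 7) = 0)
Function('y')(F, x) = Pow(x, Rational(1, 2)) (Function('y')(F, x) = Pow(Add(x, 0), Rational(1, 2)) = Pow(x, Rational(1, 2)))
Mul(Add(Function('y')(Function('b')(0, -3), Add(-1, Mul(-1, Function('r')(w)))), 2), 9) = Mul(Add(Pow(Add(-1, Mul(-1, 5)), Rational(1, 2)), 2), 9) = Mul(Add(Pow(Add(-1, -5), Rational(1, 2)), 2), 9) = Mul(Add(Pow(-6, Rational(1, 2)), 2), 9) = Mul(Add(Mul(I, Pow(6, Rational(1, 2))), 2), 9) = Mul(Add(2, Mul(I, Pow(6, Rational(1, 2)))), 9) = Add(18, Mul(9, I, Pow(6, Rational(1, 2))))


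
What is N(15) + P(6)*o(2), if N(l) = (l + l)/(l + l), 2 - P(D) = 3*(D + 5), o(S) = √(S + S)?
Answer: -61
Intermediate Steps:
o(S) = √2*√S (o(S) = √(2*S) = √2*√S)
P(D) = -13 - 3*D (P(D) = 2 - 3*(D + 5) = 2 - 3*(5 + D) = 2 - (15 + 3*D) = 2 + (-15 - 3*D) = -13 - 3*D)
N(l) = 1 (N(l) = (2*l)/((2*l)) = (2*l)*(1/(2*l)) = 1)
N(15) + P(6)*o(2) = 1 + (-13 - 3*6)*(√2*√2) = 1 + (-13 - 18)*2 = 1 - 31*2 = 1 - 62 = -61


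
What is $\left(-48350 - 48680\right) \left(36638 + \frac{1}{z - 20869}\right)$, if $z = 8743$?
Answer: $- \frac{21553874855305}{6063} \approx -3.555 \cdot 10^{9}$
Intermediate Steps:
$\left(-48350 - 48680\right) \left(36638 + \frac{1}{z - 20869}\right) = \left(-48350 - 48680\right) \left(36638 + \frac{1}{8743 - 20869}\right) = - 97030 \left(36638 + \frac{1}{-12126}\right) = - 97030 \left(36638 - \frac{1}{12126}\right) = \left(-97030\right) \frac{444272387}{12126} = - \frac{21553874855305}{6063}$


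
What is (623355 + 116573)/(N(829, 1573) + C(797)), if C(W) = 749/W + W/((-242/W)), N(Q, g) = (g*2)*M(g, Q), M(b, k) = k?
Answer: 20387553296/71787981343 ≈ 0.28400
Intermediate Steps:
N(Q, g) = 2*Q*g (N(Q, g) = (g*2)*Q = (2*g)*Q = 2*Q*g)
C(W) = 749/W - W**2/242 (C(W) = 749/W + W*(-W/242) = 749/W - W**2/242)
(623355 + 116573)/(N(829, 1573) + C(797)) = (623355 + 116573)/(2*829*1573 + (1/242)*(181258 - 1*797**3)/797) = 739928/(2608034 + (1/242)*(1/797)*(181258 - 1*506261573)) = 739928/(2608034 + (1/242)*(1/797)*(181258 - 506261573)) = 739928/(2608034 + (1/242)*(1/797)*(-506080315)) = 739928/(2608034 - 506080315/192874) = 739928/(502515869401/192874) = 739928*(192874/502515869401) = 20387553296/71787981343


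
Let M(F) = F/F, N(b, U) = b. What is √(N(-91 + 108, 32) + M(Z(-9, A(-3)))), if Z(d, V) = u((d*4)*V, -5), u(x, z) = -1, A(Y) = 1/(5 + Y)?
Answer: 3*√2 ≈ 4.2426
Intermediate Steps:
Z(d, V) = -1
M(F) = 1
√(N(-91 + 108, 32) + M(Z(-9, A(-3)))) = √((-91 + 108) + 1) = √(17 + 1) = √18 = 3*√2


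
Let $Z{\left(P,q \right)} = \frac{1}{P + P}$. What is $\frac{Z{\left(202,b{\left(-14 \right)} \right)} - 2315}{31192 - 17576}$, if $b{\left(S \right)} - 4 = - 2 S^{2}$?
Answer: $- \frac{935259}{5500864} \approx -0.17002$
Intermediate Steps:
$b{\left(S \right)} = 4 - 2 S^{2}$
$Z{\left(P,q \right)} = \frac{1}{2 P}$
$\frac{Z{\left(202,b{\left(-14 \right)} \right)} - 2315}{31192 - 17576} = \frac{\frac{1}{2 \cdot 202} - 2315}{31192 - 17576} = \frac{\frac{1}{2} \cdot \frac{1}{202} - 2315}{13616} = \left(\frac{1}{404} - 2315\right) \frac{1}{13616} = \left(- \frac{935259}{404}\right) \frac{1}{13616} = - \frac{935259}{5500864}$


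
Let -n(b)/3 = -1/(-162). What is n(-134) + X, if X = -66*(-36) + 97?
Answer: 133541/54 ≈ 2473.0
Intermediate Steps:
X = 2473 (X = 2376 + 97 = 2473)
n(b) = -1/54 (n(b) = -(-3)/(-162) = -(-3)*(-1)/162 = -3*1/162 = -1/54)
n(-134) + X = -1/54 + 2473 = 133541/54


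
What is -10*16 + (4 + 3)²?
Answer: -111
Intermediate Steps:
-10*16 + (4 + 3)² = -160 + 7² = -160 + 49 = -111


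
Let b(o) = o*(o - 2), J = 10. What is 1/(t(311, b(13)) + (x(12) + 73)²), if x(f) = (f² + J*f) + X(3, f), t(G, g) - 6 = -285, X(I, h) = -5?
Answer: 1/109945 ≈ 9.0955e-6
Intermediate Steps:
b(o) = o*(-2 + o)
t(G, g) = -279 (t(G, g) = 6 - 285 = -279)
x(f) = -5 + f² + 10*f (x(f) = (f² + 10*f) - 5 = -5 + f² + 10*f)
1/(t(311, b(13)) + (x(12) + 73)²) = 1/(-279 + ((-5 + 12² + 10*12) + 73)²) = 1/(-279 + ((-5 + 144 + 120) + 73)²) = 1/(-279 + (259 + 73)²) = 1/(-279 + 332²) = 1/(-279 + 110224) = 1/109945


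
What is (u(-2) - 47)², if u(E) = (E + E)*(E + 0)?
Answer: 1521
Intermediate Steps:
u(E) = 2*E² (u(E) = (2*E)*E = 2*E²)
(u(-2) - 47)² = (2*(-2)² - 47)² = (2*4 - 47)² = (8 - 47)² = (-39)² = 1521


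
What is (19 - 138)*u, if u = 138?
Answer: -16422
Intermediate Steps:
(19 - 138)*u = (19 - 138)*138 = -119*138 = -16422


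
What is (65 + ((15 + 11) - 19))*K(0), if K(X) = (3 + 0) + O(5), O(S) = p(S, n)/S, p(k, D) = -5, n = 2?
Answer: 144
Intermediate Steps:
O(S) = -5/S
K(X) = 2 (K(X) = (3 + 0) - 5/5 = 3 - 5*⅕ = 3 - 1 = 2)
(65 + ((15 + 11) - 19))*K(0) = (65 + ((15 + 11) - 19))*2 = (65 + (26 - 19))*2 = (65 + 7)*2 = 72*2 = 144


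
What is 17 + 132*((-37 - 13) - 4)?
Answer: -7111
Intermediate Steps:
17 + 132*((-37 - 13) - 4) = 17 + 132*(-50 - 4) = 17 + 132*(-54) = 17 - 7128 = -7111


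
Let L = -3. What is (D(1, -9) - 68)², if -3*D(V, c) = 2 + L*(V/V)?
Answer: 41209/9 ≈ 4578.8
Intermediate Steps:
D(V, c) = ⅓ (D(V, c) = -(2 - 3*V/V)/3 = -(2 - 3*1)/3 = -(2 - 3)/3 = -⅓*(-1) = ⅓)
(D(1, -9) - 68)² = (⅓ - 68)² = (-203/3)² = 41209/9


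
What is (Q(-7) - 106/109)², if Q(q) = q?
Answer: 755161/11881 ≈ 63.560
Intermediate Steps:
(Q(-7) - 106/109)² = (-7 - 106/109)² = (-869/109)² = 755161/11881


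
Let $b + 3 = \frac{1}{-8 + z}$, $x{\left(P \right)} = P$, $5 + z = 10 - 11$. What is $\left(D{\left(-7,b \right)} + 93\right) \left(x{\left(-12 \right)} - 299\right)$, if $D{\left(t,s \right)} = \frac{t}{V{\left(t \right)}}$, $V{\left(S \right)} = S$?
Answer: $-29234$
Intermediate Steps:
$z = -6$ ($z = -5 + \left(10 - 11\right) = -5 - 1 = -6$)
$b = - \frac{43}{14}$ ($b = -3 + \frac{1}{-8 - 6} = -3 + \frac{1}{-14} = -3 - \frac{1}{14} = - \frac{43}{14} \approx -3.0714$)
$D{\left(t,s \right)} = 1$ ($D{\left(t,s \right)} = \frac{t}{t} = 1$)
$\left(D{\left(-7,b \right)} + 93\right) \left(x{\left(-12 \right)} - 299\right) = \left(1 + 93\right) \left(-12 - 299\right) = 94 \left(-12 - 299\right) = 94 \left(-311\right) = -29234$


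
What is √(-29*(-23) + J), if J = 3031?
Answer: 43*√2 ≈ 60.811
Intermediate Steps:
√(-29*(-23) + J) = √(-29*(-23) + 3031) = √(667 + 3031) = √3698 = 43*√2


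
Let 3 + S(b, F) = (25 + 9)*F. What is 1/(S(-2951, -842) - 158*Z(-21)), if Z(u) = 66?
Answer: -1/39059 ≈ -2.5602e-5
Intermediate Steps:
S(b, F) = -3 + 34*F (S(b, F) = -3 + (25 + 9)*F = -3 + 34*F)
1/(S(-2951, -842) - 158*Z(-21)) = 1/((-3 + 34*(-842)) - 158*66) = 1/((-3 - 28628) - 10428) = 1/(-28631 - 10428) = 1/(-39059) = -1/39059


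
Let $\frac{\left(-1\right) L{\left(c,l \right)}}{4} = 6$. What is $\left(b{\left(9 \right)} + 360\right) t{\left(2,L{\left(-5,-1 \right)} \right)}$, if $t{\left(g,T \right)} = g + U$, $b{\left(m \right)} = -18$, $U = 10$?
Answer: $4104$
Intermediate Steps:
$L{\left(c,l \right)} = -24$ ($L{\left(c,l \right)} = \left(-4\right) 6 = -24$)
$t{\left(g,T \right)} = 10 + g$ ($t{\left(g,T \right)} = g + 10 = 10 + g$)
$\left(b{\left(9 \right)} + 360\right) t{\left(2,L{\left(-5,-1 \right)} \right)} = \left(-18 + 360\right) \left(10 + 2\right) = 342 \cdot 12 = 4104$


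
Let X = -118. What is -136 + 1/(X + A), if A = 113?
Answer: -681/5 ≈ -136.20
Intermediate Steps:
-136 + 1/(X + A) = -136 + 1/(-118 + 113) = -136 + 1/(-5) = -136 - ⅕*1 = -136 - ⅕ = -681/5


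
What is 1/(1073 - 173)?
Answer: 1/900 ≈ 0.0011111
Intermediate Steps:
1/(1073 - 173) = 1/900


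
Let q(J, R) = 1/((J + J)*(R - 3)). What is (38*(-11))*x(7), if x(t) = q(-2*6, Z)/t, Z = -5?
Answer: -209/672 ≈ -0.31101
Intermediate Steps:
q(J, R) = 1/(2*J*(-3 + R)) (q(J, R) = 1/((2*J)*(-3 + R)) = 1/(2*J*(-3 + R)))
x(t) = 1/(192*t) (x(t) = (1/(2*((-2*6))*(-3 - 5)))/t = ((½)/(-12*(-8)))/t = ((½)*(-1/12)*(-⅛))/t = 1/(192*t))
(38*(-11))*x(7) = (38*(-11))*((1/192)/7) = -209/(96*7) = -418*1/1344 = -209/672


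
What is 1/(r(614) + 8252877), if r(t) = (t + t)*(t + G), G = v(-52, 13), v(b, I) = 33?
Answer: 1/9047393 ≈ 1.1053e-7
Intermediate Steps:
G = 33
r(t) = 2*t*(33 + t) (r(t) = (t + t)*(t + 33) = (2*t)*(33 + t) = 2*t*(33 + t))
1/(r(614) + 8252877) = 1/(2*614*(33 + 614) + 8252877) = 1/(2*614*647 + 8252877) = 1/(794516 + 8252877) = 1/9047393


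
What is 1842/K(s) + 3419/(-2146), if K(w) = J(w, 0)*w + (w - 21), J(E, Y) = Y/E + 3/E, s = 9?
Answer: -1327901/6438 ≈ -206.26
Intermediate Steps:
J(E, Y) = 3/E + Y/E
K(w) = -18 + w (K(w) = ((3 + 0)/w)*w + (w - 21) = (3/w)*w + (-21 + w) = 3 + (-21 + w) = -18 + w)
1842/K(s) + 3419/(-2146) = 1842/(-18 + 9) + 3419/(-2146) = 1842/(-9) + 3419*(-1/2146) = 1842*(-⅑) - 3419/2146 = -614/3 - 3419/2146 = -1327901/6438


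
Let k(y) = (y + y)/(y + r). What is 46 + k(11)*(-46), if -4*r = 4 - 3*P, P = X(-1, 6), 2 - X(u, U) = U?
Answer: -690/7 ≈ -98.571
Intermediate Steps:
X(u, U) = 2 - U
P = -4 (P = 2 - 1*6 = 2 - 6 = -4)
r = -4 (r = -(4 - 3*(-4))/4 = -(4 + 12)/4 = -¼*16 = -4)
k(y) = 2*y/(-4 + y) (k(y) = (y + y)/(y - 4) = (2*y)/(-4 + y) = 2*y/(-4 + y))
46 + k(11)*(-46) = 46 + (2*11/(-4 + 11))*(-46) = 46 + (2*11/7)*(-46) = 46 + (2*11*(⅐))*(-46) = 46 + (22/7)*(-46) = 46 - 1012/7 = -690/7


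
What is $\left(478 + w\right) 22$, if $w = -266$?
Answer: $4664$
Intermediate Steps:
$\left(478 + w\right) 22 = \left(478 - 266\right) 22 = 212 \cdot 22 = 4664$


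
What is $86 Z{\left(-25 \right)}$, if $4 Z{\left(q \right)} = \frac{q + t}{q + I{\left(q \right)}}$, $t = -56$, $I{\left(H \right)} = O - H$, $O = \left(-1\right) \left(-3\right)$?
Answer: $- \frac{1161}{2} \approx -580.5$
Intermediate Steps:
$O = 3$
$I{\left(H \right)} = 3 - H$
$Z{\left(q \right)} = - \frac{14}{3} + \frac{q}{12}$ ($Z{\left(q \right)} = \frac{\left(q - 56\right) \frac{1}{q - \left(-3 + q\right)}}{4} = \frac{\left(-56 + q\right) \frac{1}{3}}{4} = \frac{- \frac{56}{3} + \frac{q}{3}}{4} = - \frac{14}{3} + \frac{q}{12}$)
$86 Z{\left(-25 \right)} = 86 \left(- \frac{14}{3} + \frac{1}{12} \left(-25\right)\right) = 86 \left(- \frac{14}{3} - \frac{25}{12}\right) = 86 \left(- \frac{27}{4}\right) = - \frac{1161}{2}$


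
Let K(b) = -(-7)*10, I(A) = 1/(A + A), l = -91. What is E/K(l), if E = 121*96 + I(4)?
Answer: 92929/560 ≈ 165.94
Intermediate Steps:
I(A) = 1/(2*A)
K(b) = 70 (K(b) = -1*(-70) = 70)
E = 92929/8 (E = 121*96 + (½)/4 = 11616 + (½)*(¼) = 11616 + ⅛ = 92929/8 ≈ 11616.)
E/K(l) = (92929/8)/70 = (92929/8)*(1/70) = 92929/560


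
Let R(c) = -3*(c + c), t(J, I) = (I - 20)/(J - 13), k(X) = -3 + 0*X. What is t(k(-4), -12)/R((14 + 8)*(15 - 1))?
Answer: -1/924 ≈ -0.0010823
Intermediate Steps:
k(X) = -3 (k(X) = -3 + 0 = -3)
t(J, I) = (-20 + I)/(-13 + J)
R(c) = -6*c
t(k(-4), -12)/R((14 + 8)*(15 - 1)) = ((-20 - 12)/(-13 - 3))/((-6*(14 + 8)*(15 - 1))) = (-32/(-16))/((-132*14)) = (-1/16*(-32))/((-6*308)) = 2/(-1848) = 2*(-1/1848) = -1/924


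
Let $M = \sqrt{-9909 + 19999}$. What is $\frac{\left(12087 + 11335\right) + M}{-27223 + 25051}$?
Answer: $- \frac{11711}{1086} - \frac{\sqrt{10090}}{2172} \approx -10.83$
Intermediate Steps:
$M = \sqrt{10090} \approx 100.45$
$\frac{\left(12087 + 11335\right) + M}{-27223 + 25051} = \frac{\left(12087 + 11335\right) + \sqrt{10090}}{-27223 + 25051} = \frac{23422 + \sqrt{10090}}{-2172} = \left(23422 + \sqrt{10090}\right) \left(- \frac{1}{2172}\right) = - \frac{11711}{1086} - \frac{\sqrt{10090}}{2172}$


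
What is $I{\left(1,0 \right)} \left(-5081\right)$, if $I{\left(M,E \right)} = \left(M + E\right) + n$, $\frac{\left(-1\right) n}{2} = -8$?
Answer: $-86377$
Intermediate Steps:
$n = 16$ ($n = \left(-2\right) \left(-8\right) = 16$)
$I{\left(M,E \right)} = 16 + E + M$ ($I{\left(M,E \right)} = \left(M + E\right) + 16 = \left(E + M\right) + 16 = 16 + E + M$)
$I{\left(1,0 \right)} \left(-5081\right) = \left(16 + 0 + 1\right) \left(-5081\right) = 17 \left(-5081\right) = -86377$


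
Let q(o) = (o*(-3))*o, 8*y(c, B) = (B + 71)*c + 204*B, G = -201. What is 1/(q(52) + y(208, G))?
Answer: -2/33235 ≈ -6.0178e-5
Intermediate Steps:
y(c, B) = 51*B/2 + c*(71 + B)/8 (y(c, B) = ((B + 71)*c + 204*B)/8 = ((71 + B)*c + 204*B)/8 = (c*(71 + B) + 204*B)/8 = (204*B + c*(71 + B))/8 = 51*B/2 + c*(71 + B)/8)
q(o) = -3*o² (q(o) = (-3*o)*o = -3*o²)
1/(q(52) + y(208, G)) = 1/(-3*52² + ((51/2)*(-201) + (71/8)*208 + (⅛)*(-201)*208)) = 1/(-3*2704 + (-10251/2 + 1846 - 5226)) = 1/(-8112 - 17011/2) = 1/(-33235/2) = -2/33235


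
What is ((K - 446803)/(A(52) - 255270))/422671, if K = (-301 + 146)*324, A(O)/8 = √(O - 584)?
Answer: 63437530605/13771214387759054 + 1988092*I*√133/6885607193879527 ≈ 4.6065e-6 + 3.3298e-9*I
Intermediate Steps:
A(O) = 8*√(-584 + O) (A(O) = 8*√(O - 584) = 8*√(-584 + O))
K = -50220 (K = -155*324 = -50220)
((K - 446803)/(A(52) - 255270))/422671 = ((-50220 - 446803)/(8*√(-584 + 52) - 255270))/422671 = -497023/(8*√(-532) - 255270)*(1/422671) = -497023/(8*(2*I*√133) - 255270)*(1/422671) = -497023/(16*I*√133 - 255270)*(1/422671) = -497023/(-255270 + 16*I*√133)*(1/422671) = -497023/(422671*(-255270 + 16*I*√133))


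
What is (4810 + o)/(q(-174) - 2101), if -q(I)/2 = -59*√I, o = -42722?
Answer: 11379016/976711 + 639088*I*√174/976711 ≈ 11.65 + 8.6312*I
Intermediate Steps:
q(I) = 118*√I (q(I) = -(-118)*√I = 118*√I)
(4810 + o)/(q(-174) - 2101) = (4810 - 42722)/(118*√(-174) - 2101) = -37912/(118*(I*√174) - 2101) = -37912/(118*I*√174 - 2101) = -37912/(-2101 + 118*I*√174)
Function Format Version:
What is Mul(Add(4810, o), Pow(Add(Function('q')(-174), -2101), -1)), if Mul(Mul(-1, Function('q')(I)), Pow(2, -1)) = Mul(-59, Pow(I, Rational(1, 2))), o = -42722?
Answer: Add(Rational(11379016, 976711), Mul(Rational(639088, 976711), I, Pow(174, Rational(1, 2)))) ≈ Add(11.650, Mul(8.6312, I))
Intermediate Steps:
Function('q')(I) = Mul(118, Pow(I, Rational(1, 2))) (Function('q')(I) = Mul(-2, Mul(-59, Pow(I, Rational(1, 2)))) = Mul(118, Pow(I, Rational(1, 2))))
Mul(Add(4810, o), Pow(Add(Function('q')(-174), -2101), -1)) = Mul(Add(4810, -42722), Pow(Add(Mul(118, Pow(-174, Rational(1, 2))), -2101), -1)) = Mul(-37912, Pow(Add(Mul(118, Mul(I, Pow(174, Rational(1, 2)))), -2101), -1)) = Mul(-37912, Pow(Add(Mul(118, I, Pow(174, Rational(1, 2))), -2101), -1)) = Mul(-37912, Pow(Add(-2101, Mul(118, I, Pow(174, Rational(1, 2)))), -1))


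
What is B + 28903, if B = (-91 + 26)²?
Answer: 33128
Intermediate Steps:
B = 4225 (B = (-65)² = 4225)
B + 28903 = 4225 + 28903 = 33128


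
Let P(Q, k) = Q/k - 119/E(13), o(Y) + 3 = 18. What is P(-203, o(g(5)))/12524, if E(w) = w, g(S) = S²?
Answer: -1106/610545 ≈ -0.0018115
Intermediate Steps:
o(Y) = 15 (o(Y) = -3 + 18 = 15)
P(Q, k) = -119/13 + Q/k (P(Q, k) = Q/k - 119/13 = -119/13 + Q/k)
P(-203, o(g(5)))/12524 = (-119/13 - 203/15)/12524 = (-119/13 - 203*1/15)*(1/12524) = (-119/13 - 203/15)*(1/12524) = -4424/195*1/12524 = -1106/610545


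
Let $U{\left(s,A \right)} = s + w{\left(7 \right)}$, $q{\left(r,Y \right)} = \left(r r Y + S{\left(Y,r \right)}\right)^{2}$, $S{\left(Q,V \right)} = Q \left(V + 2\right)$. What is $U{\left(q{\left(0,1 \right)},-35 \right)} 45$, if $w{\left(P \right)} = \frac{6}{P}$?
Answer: $\frac{1530}{7} \approx 218.57$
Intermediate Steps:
$S{\left(Q,V \right)} = Q \left(2 + V\right)$
$q{\left(r,Y \right)} = \left(Y r^{2} + Y \left(2 + r\right)\right)^{2}$ ($q{\left(r,Y \right)} = \left(r r Y + Y \left(2 + r\right)\right)^{2} = \left(r^{2} Y + Y \left(2 + r\right)\right)^{2} = \left(Y r^{2} + Y \left(2 + r\right)\right)^{2}$)
$U{\left(s,A \right)} = \frac{6}{7} + s$ ($U{\left(s,A \right)} = s + \frac{6}{7} = \frac{6}{7} + s$)
$U{\left(q{\left(0,1 \right)},-35 \right)} 45 = \left(\frac{6}{7} + 1^{2} \left(2 + 0 + 0^{2}\right)^{2}\right) 45 = \left(\frac{6}{7} + 1 \left(2 + 0 + 0\right)^{2}\right) 45 = \left(\frac{6}{7} + 1 \cdot 2^{2}\right) 45 = \left(\frac{6}{7} + 1 \cdot 4\right) 45 = \left(\frac{6}{7} + 4\right) 45 = \frac{34}{7} \cdot 45 = \frac{1530}{7}$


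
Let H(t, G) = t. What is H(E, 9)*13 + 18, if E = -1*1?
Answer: 5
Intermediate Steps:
E = -1
H(E, 9)*13 + 18 = -1*13 + 18 = -13 + 18 = 5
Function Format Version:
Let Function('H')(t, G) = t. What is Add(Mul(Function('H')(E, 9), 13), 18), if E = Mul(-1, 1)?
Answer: 5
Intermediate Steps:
E = -1
Add(Mul(Function('H')(E, 9), 13), 18) = Add(Mul(-1, 13), 18) = Add(-13, 18) = 5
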